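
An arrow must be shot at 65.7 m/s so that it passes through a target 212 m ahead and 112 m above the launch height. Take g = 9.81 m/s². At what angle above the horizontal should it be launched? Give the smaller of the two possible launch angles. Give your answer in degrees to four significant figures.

Trajectory: y = x tanθ − g x² (1 + tan²θ)/(2v₀²). With x = 212, y = 112, v₀ = 65.7, g = 9.81:
51.07 tan²θ − 212 tanθ + (163.1) = 0.
tanθ = [212 ± √(212² − 4 × 51.07 × (163.1))] / (2 × 51.07) = (212 ± 107.8) / 102.1, giving tanθ = 1.020 or 3.131.
θ = 45.56° or 72.29°; the smaller is 45.56°.

45.56°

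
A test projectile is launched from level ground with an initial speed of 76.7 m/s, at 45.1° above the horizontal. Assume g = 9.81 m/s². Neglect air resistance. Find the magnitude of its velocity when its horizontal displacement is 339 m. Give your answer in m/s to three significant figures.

vₓ = 76.70 cos 45.1° = 54.14 m/s; v_y0 = 76.70 sin 45.1° = 54.33 m/s.
At x = 339 m, t = x/vₓ = 339/54.14 = 6.262 s.
Vertical velocity there: v_y = v_y0 − g t = 54.33 − 9.81 × 6.262 = −7.096 m/s.
Speed: √(vₓ² + v_y²) = √(54.14² + 7.096²) = 54.60 m/s.

54.6 m/s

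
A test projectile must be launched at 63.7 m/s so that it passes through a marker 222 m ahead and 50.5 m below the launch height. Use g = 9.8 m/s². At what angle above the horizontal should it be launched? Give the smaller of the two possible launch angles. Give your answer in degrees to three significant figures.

2.35°

Trajectory: y = x tanθ − g x² (1 + tan²θ)/(2v₀²). With x = 222, y = −50.5, v₀ = 63.7, g = 9.80:
59.51 tan²θ − 222 tanθ + (9.015) = 0.
tanθ = [222 ± √(222² − 4 × 59.51 × (9.015))] / (2 × 59.51) = (222 ± 217.1) / 119.0, giving tanθ = 0.04106 or 3.689.
θ = 2.351° or 74.83°; the smaller is 2.351°.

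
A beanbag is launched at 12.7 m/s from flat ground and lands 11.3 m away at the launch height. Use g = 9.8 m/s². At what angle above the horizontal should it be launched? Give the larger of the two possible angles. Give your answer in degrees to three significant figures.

R = v₀² sin 2θ / g gives sin 2θ = gR/v₀² = 9.80·11.3/12.7² = 0.6866.
2θ = 43.36° or 180° − 43.36° = 136.6°, so θ = 21.68° or 68.32°.
The larger angle is 68.32°.

68.3°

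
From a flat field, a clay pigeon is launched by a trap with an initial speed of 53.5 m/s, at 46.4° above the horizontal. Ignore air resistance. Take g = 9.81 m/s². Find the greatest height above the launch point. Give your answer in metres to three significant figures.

76.5 m

Resolve: vₓ = 53.50 cos 46.4° = 36.89 m/s and v_y0 = 53.50 sin 46.4° = 38.74 m/s.
At the apex v_y = 0, so H = v_y0²/(2g) = 38.74²/19.62 = 76.51 m.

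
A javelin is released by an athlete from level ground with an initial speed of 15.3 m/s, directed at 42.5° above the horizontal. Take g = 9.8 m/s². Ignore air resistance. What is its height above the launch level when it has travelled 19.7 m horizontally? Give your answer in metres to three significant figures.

3.11 m

vₓ = 15.30 cos 42.5° = 11.28 m/s; v_y0 = 15.30 sin 42.5° = 10.34 m/s.
Time to reach x = 19.7 m: t = x/vₓ = 19.7/11.28 = 1.746 s.
Height: y = v_y0 t − ½ g t² = 10.34 × 1.746 − 4.900 × 1.746² = 18.05 − 14.94 = 3.107 m.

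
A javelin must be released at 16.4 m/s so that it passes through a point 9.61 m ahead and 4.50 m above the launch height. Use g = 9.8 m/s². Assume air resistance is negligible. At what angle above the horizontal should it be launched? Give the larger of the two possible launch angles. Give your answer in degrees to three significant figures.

Trajectory: y = x tanθ − g x² (1 + tan²θ)/(2v₀²). With x = 9.61, y = 4.50, v₀ = 16.4, g = 9.80:
1.683 tan²θ − 9.61 tanθ + (6.183) = 0.
tanθ = [9.61 ± √(9.61² − 4 × 1.683 × (6.183))] / (2 × 1.683) = (9.61 ± 7.123) / 3.365, giving tanθ = 0.7389 or 4.973.
θ = 36.46° or 78.63°; the larger is 78.63°.

78.6°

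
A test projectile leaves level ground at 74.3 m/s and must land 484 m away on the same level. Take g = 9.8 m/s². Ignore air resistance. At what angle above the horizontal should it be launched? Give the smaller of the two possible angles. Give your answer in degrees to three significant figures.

From R = (v₀²/g) sin 2θ: sin 2θ = 9.80 × 484 / 5520.5 = 0.8592.
2θ = 59.23° or 180° − 59.23° = 120.8°, so θ = 29.61° or 60.39°.
The smaller angle is 29.61°.

29.6°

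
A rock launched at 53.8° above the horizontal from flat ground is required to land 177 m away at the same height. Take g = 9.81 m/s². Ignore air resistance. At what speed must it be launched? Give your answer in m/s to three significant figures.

From R = (v₀² / g) sin 2θ: v₀ = √(gR / sin 2θ).
v₀ = √(9.81 × 177 / sin 107.6°) = √(1736 / 0.9532) = √1821.6 = 42.68 m/s.

42.7 m/s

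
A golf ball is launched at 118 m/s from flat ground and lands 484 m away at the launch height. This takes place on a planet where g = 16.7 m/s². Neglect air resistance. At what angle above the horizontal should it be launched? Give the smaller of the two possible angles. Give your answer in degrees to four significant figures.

R = v₀² sin 2θ / g gives sin 2θ = gR/v₀² = 16.7·484/118² = 0.5805.
2θ = 35.49° or 180° − 35.49° = 144.5°, so θ = 17.74° or 72.26°.
The smaller angle is 17.74°.

17.74°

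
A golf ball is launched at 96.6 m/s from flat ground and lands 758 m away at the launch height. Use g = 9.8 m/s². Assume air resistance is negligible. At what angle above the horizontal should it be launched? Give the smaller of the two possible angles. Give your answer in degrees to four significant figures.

26.38°

Level-ground range R = v₀² sin(2θ)/g ⇒ sin(2θ) = gR/v₀² = 9.80 × 758 / 96.6² = 0.7961.
2θ = 52.75° or 180° − 52.75° = 127.2°, so θ = 26.38° or 63.62°.
The smaller angle is 26.38°.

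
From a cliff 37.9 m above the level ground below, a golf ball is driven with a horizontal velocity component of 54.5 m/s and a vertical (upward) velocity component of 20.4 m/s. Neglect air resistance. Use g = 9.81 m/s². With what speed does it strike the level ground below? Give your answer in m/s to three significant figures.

The projectile lands when y = 37.9 + (20.40) t − ½·9.81·t² = 0. Positive root: t = (20.40 + √(20.40² + 2·9.81·37.9)) / 9.81 = (20.40 + 34.06) / 9.81 = 5.551 s.
Vertical velocity at impact: v_y = v_y0 − g t = 20.40 − 9.81 × 5.551 = −34.06 m/s.
Speed: |v| = √(vₓ² + v_y²) = √(54.50² + 34.06²) = 64.27 m/s.

64.3 m/s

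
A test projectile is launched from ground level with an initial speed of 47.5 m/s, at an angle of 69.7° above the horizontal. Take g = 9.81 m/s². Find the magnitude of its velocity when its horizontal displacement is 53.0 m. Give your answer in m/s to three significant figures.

21.0 m/s

Resolve: vₓ = 47.50 cos 69.7° = 16.48 m/s and v_y0 = 47.50 sin 69.7° = 44.55 m/s.
x = vₓ t ⇒ t = 53.0/16.48 = 3.216 s.
Vertical velocity there: v_y = v_y0 − g t = 44.55 − 9.81 × 3.216 = 13.00 m/s.
Speed: √(vₓ² + v_y²) = √(16.48² + 13.00²) = 20.99 m/s.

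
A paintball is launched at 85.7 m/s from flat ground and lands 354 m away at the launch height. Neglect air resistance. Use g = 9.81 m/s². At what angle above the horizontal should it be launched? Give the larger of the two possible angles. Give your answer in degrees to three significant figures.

R = v₀² sin 2θ / g gives sin 2θ = gR/v₀² = 9.81·354/85.7² = 0.4728.
2θ = 28.22° or 180° − 28.22° = 151.8°, so θ = 14.11° or 75.89°.
The larger angle is 75.89°.

75.9°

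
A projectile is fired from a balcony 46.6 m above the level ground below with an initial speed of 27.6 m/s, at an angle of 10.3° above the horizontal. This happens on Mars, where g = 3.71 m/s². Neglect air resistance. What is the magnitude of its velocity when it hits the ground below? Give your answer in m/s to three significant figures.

33.3 m/s

Horizontal component vₓ = 27.60 cos 10.3° = 27.16 m/s; vertical v_y0 = 27.60 sin 10.3° = 4.935 m/s.
Vertical motion (up positive, ground at y = 0): 1.855 t² − (4.935) t − 46.6 = 0, so t = (4.935 + √(4.935² + 2·3.71·46.6)) / 3.71 = (4.935 + 19.24) / 3.71 = 6.516 s.
Vertical velocity at impact: v_y = v_y0 − g t = 4.935 − 3.71 × 6.516 = −19.24 m/s.
Speed: |v| = √(vₓ² + v_y²) = √(27.16² + 19.24²) = 33.28 m/s.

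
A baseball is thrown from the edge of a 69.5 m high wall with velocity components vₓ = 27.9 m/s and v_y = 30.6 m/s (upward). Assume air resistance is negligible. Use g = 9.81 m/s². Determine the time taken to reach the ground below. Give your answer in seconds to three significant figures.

The projectile lands when y = 69.5 + (30.60) t − ½·9.81·t² = 0. Positive root: t = (30.60 + √(30.60² + 2·9.81·69.5)) / 9.81 = (30.60 + 47.96) / 9.81 = 8.008 s.

8.01 s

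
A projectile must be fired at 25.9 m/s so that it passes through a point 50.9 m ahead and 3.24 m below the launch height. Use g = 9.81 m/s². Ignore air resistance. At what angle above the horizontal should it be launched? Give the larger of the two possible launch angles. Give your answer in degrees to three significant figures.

66.8°

Trajectory: y = x tanθ − g x² (1 + tan²θ)/(2v₀²). With x = 50.9, y = −3.24, v₀ = 25.9, g = 9.81:
18.94 tan²θ − 50.9 tanθ + (15.70) = 0.
tanθ = [50.9 ± √(50.9² − 4 × 18.94 × (15.70))] / (2 × 18.94) = (50.9 ± 37.43) / 37.89, giving tanθ = 0.3556 or 2.331.
θ = 19.57° or 66.78°; the larger is 66.78°.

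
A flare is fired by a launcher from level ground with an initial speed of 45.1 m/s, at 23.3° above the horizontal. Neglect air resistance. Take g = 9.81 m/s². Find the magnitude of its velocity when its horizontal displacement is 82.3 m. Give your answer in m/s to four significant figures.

41.45 m/s

Horizontal component vₓ = 45.10 cos 23.3° = 41.42 m/s; vertical v_y0 = 45.10 sin 23.3° = 17.84 m/s.
x = vₓ t ⇒ t = 82.3/41.42 = 1.987 s.
Vertical velocity there: v_y = v_y0 − g t = 17.84 − 9.81 × 1.987 = −1.652 m/s.
Speed: √(vₓ² + v_y²) = √(41.42² + 1.652²) = 41.45 m/s.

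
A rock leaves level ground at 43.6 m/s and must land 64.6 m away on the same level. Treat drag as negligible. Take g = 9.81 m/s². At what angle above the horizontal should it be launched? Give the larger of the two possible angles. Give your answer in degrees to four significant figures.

80.26°

Level-ground range R = v₀² sin(2θ)/g ⇒ sin(2θ) = gR/v₀² = 9.81 × 64.6 / 43.6² = 0.3334.
2θ = 19.47° or 180° − 19.47° = 160.5°, so θ = 9.737° or 80.26°.
The larger angle is 80.26°.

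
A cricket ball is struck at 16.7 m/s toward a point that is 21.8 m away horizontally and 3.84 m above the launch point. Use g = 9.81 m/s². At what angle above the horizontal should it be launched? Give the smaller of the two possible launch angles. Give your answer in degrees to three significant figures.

39.1°

Trajectory: y = x tanθ − g x² (1 + tan²θ)/(2v₀²). With x = 21.8, y = 3.84, v₀ = 16.7, g = 9.81:
8.358 tan²θ − 21.8 tanθ + (12.20) = 0.
tanθ = [21.8 ± √(21.8² − 4 × 8.358 × (12.20))] / (2 × 8.358) = (21.8 ± 8.210) / 16.72, giving tanθ = 0.8129 or 1.795.
θ = 39.11° or 60.88°; the smaller is 39.11°.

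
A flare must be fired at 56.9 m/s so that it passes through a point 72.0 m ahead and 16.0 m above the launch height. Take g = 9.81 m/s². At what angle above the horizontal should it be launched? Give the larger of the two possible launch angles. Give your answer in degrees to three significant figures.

83.5°

Trajectory: y = x tanθ − g x² (1 + tan²θ)/(2v₀²). With x = 72.0, y = 16.0, v₀ = 56.9, g = 9.81:
7.854 tan²θ − 72.0 tanθ + (23.85) = 0.
tanθ = [72.0 ± √(72.0² − 4 × 7.854 × (23.85))] / (2 × 7.854) = (72.0 ± 66.59) / 15.71, giving tanθ = 0.3442 or 8.823.
θ = 18.99° or 83.53°; the larger is 83.53°.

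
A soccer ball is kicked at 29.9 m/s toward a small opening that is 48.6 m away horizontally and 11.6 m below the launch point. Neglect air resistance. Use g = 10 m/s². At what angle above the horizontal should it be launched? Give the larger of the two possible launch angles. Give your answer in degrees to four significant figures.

74.66°

Trajectory: y = x tanθ − g x² (1 + tan²θ)/(2v₀²). With x = 48.6, y = −11.6, v₀ = 29.9, g = 10.0:
13.21 tan²θ − 48.6 tanθ + (1.610) = 0.
tanθ = [48.6 ± √(48.6² − 4 × 13.21 × (1.610))] / (2 × 13.21) = (48.6 ± 47.72) / 26.42, giving tanθ = 0.03343 or 3.646.
θ = 1.915° or 74.66°; the larger is 74.66°.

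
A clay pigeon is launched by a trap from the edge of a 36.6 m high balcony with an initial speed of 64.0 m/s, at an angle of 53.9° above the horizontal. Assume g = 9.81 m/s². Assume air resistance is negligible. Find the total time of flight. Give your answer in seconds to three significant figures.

Resolve: vₓ = 64.00 cos 53.9° = 37.71 m/s and v_y0 = 64.00 sin 53.9° = 51.71 m/s.
Vertical motion (up positive, ground at y = 0): 4.905 t² − (51.71) t − 36.6 = 0, so t = (51.71 + √(51.71² + 2·9.81·36.6)) / 9.81 = (51.71 + 58.24) / 9.81 = 11.21 s.

11.2 s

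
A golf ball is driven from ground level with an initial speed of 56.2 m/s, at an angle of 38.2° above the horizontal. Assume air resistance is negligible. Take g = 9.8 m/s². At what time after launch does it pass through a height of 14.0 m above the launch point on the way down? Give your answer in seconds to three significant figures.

vₓ = 56.20 cos 38.2° = 44.17 m/s; v_y0 = 56.20 sin 38.2° = 34.75 m/s.
Height y(t) = 34.75 t − 4.900 t² = 14.0 gives 4.900 t² − 34.75 t + 14.0 = 0.
t = [34.75 ± √(34.75² − 2·9.80·14.0)] / 9.80 = (34.75 ± 30.55) / 9.80, so t = 0.4287 s or t = 6.664 s.
The descending-branch root is 6.664 s.

6.66 s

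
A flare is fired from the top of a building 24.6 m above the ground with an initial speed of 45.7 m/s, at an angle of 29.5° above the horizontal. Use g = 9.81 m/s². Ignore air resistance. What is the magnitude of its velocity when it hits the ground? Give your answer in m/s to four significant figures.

Horizontal component vₓ = 45.70 cos 29.5° = 39.78 m/s; vertical v_y0 = 45.70 sin 29.5° = 22.50 m/s.
With up positive and y = 0 at the ground: y(t) = 24.6 + (22.50) t − 4.905 t². Setting y = 0 and taking the positive root: t = [22.50 + √(22.50² + 2·9.81·24.6)] / 9.81 = (22.50 + 31.45) / 9.81 = 5.500 s.
Vertical velocity at impact: v_y = v_y0 − g t = 22.50 − 9.81 × 5.500 = −31.45 m/s.
Speed: |v| = √(vₓ² + v_y²) = √(39.78² + 31.45²) = 50.71 m/s.

50.71 m/s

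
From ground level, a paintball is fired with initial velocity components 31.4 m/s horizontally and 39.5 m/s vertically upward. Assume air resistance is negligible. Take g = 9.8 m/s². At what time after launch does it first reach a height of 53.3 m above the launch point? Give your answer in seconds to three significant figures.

1.71 s

Require v_y0 t − ½ g t² = 53.3, i.e. 4.900 t² − 39.50 t + 53.3 = 0.
Quadratic formula: t = (39.50 ± √515.57) / 9.80 = (39.50 ± 22.71) / 9.80 → t = 1.714 s or 6.348 s.
The first (ascending) time is 1.714 s.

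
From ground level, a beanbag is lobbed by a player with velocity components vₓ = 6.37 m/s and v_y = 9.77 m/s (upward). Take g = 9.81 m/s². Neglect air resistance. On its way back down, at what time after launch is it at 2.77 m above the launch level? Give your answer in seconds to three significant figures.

Require v_y0 t − ½ g t² = 2.77, i.e. 4.905 t² − 9.770 t + 2.77 = 0.
t = [9.770 ± √(9.770² − 2·9.81·2.77)] / 9.81 = (9.770 ± 6.411) / 9.81, so t = 0.3424 s or t = 1.649 s.
The descending-branch root is 1.649 s.

1.65 s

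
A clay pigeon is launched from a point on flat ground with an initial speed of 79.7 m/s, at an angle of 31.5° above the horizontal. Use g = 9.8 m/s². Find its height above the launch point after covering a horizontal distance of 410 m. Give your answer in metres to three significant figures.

72.9 m

Components: vₓ = 79.70 cos 31.5° = 67.96 m/s, v_y0 = 79.70 sin 31.5° = 41.64 m/s.
x = vₓ t ⇒ t = 410/67.96 = 6.033 s.
Height: y = v_y0 t − ½ g t² = 41.64 × 6.033 − 4.900 × 6.033² = 251.2 − 178.4 = 72.88 m.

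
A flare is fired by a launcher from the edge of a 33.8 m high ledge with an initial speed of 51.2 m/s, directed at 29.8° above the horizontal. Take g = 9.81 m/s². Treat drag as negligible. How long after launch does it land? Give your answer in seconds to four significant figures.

Components: vₓ = 51.20 cos 29.8° = 44.43 m/s, v_y0 = 51.20 sin 29.8° = 25.45 m/s.
The projectile lands when y = 33.8 + (25.45) t − ½·9.81·t² = 0. Positive root: t = (25.45 + √(25.45² + 2·9.81·33.8)) / 9.81 = (25.45 + 36.20) / 9.81 = 6.284 s.

6.284 s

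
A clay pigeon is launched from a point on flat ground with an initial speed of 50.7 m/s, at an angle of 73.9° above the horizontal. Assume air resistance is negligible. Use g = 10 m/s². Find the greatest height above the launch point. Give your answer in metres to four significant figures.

Resolve: vₓ = 50.70 cos 73.9° = 14.06 m/s and v_y0 = 50.70 sin 73.9° = 48.71 m/s.
At the apex v_y = 0, so H = v_y0²/(2g) = 48.71²/20.00 = 118.6 m.

118.6 m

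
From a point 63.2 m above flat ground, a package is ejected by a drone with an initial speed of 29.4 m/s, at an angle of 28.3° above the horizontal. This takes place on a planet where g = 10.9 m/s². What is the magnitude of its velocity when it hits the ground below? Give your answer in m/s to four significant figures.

vₓ = 29.40 cos 28.3° = 25.89 m/s; v_y0 = 29.40 sin 28.3° = 13.94 m/s.
With up positive and y = 0 at the ground: y(t) = 63.2 + (13.94) t − 5.450 t². Setting y = 0 and taking the positive root: t = [13.94 + √(13.94² + 2·10.9·63.2)] / 10.9 = (13.94 + 39.65) / 10.9 = 4.916 s.
Vertical velocity at impact: v_y = v_y0 − g t = 13.94 − 10.9 × 4.916 = −39.65 m/s.
Speed: |v| = √(vₓ² + v_y²) = √(25.89² + 39.65²) = 47.35 m/s.

47.35 m/s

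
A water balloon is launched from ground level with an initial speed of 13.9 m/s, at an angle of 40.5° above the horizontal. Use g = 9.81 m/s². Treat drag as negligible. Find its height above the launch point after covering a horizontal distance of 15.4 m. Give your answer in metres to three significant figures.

2.74 m

Resolve: vₓ = 13.90 cos 40.5° = 10.57 m/s and v_y0 = 13.90 sin 40.5° = 9.027 m/s.
At x = 15.4 m, t = x/vₓ = 15.4/10.57 = 1.457 s.
Height: y = v_y0 t − ½ g t² = 9.027 × 1.457 − 4.905 × 1.457² = 13.15 − 10.41 = 2.740 m.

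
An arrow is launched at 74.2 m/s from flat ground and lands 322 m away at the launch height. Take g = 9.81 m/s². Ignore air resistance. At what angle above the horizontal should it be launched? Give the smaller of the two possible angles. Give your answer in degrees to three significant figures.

Level-ground range R = v₀² sin(2θ)/g ⇒ sin(2θ) = gR/v₀² = 9.81 × 322 / 74.2² = 0.5737.
2θ = 35.01° or 180° − 35.01° = 145.0°, so θ = 17.51° or 72.49°.
The smaller angle is 17.51°.

17.5°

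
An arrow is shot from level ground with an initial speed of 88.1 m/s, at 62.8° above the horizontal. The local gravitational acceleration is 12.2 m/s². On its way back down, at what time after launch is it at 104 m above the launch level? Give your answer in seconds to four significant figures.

11.34 s

Resolve: vₓ = 88.10 cos 62.8° = 40.27 m/s and v_y0 = 88.10 sin 62.8° = 78.36 m/s.
Require v_y0 t − ½ g t² = 104, i.e. 6.100 t² − 78.36 t + 104 = 0.
Quadratic formula: t = (78.36 ± √3602.3) / 12.2 = (78.36 ± 60.02) / 12.2 → t = 1.503 s or 11.34 s.
The descending-branch root is 11.34 s.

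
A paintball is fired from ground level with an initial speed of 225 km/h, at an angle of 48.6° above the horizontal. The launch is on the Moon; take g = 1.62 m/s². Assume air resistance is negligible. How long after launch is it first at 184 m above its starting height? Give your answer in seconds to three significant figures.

Convert: 225 km/h = 225/3.6 = 62.50 m/s.
Components: vₓ = 62.50 cos 48.6° = 41.33 m/s, v_y0 = 62.50 sin 48.6° = 46.88 m/s.
Height y(t) = 46.88 t − 0.8100 t² = 184 gives 0.8100 t² − 46.88 t + 184 = 0.
t = [46.88 ± √(46.88² − 2·1.62·184)] / 1.62 = (46.88 ± 40.02) / 1.62, so t = 4.235 s or t = 53.64 s.
The first (ascending) time is 4.235 s.

4.23 s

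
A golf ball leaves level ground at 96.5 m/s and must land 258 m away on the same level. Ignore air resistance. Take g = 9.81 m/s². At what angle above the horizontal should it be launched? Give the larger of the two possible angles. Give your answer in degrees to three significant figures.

Level-ground range R = v₀² sin(2θ)/g ⇒ sin(2θ) = gR/v₀² = 9.81 × 258 / 96.5² = 0.2718.
2θ = 15.77° or 180° − 15.77° = 164.2°, so θ = 7.885° or 82.11°.
The larger angle is 82.11°.

82.1°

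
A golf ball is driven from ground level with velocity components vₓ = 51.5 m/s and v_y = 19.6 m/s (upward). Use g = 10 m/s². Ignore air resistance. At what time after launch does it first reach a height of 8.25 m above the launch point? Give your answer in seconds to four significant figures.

Height y(t) = 19.60 t − 5.000 t² = 8.25 gives 5.000 t² − 19.60 t + 8.25 = 0.
Quadratic formula: t = (19.60 ± √219.16) / 10.0 = (19.60 ± 14.80) / 10.0 → t = 0.4796 s or 3.440 s.
The first (ascending) time is 0.4796 s.

0.4796 s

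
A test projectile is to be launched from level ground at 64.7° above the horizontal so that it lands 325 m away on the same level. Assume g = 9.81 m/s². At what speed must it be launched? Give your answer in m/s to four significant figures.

From R = (v₀² / g) sin 2θ: v₀ = √(gR / sin 2θ).
v₀ = √(9.81 × 325 / sin 129.4°) = √(3188 / 0.7727) = √4125.9 = 64.23 m/s.

64.23 m/s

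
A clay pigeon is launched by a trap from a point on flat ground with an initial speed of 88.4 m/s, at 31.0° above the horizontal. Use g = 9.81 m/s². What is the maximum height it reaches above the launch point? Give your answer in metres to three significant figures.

vₓ = 88.40 cos 31.0° = 75.77 m/s; v_y0 = 88.40 sin 31.0° = 45.53 m/s.
Peak height H = v_y0² / (2g) = 2072.9 / 19.62 = 105.7 m.

106 m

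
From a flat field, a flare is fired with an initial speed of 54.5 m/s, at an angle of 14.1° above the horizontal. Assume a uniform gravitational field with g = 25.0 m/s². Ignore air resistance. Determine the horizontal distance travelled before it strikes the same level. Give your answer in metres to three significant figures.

Components: vₓ = 54.50 cos 14.1° = 52.86 m/s, v_y0 = 54.50 sin 14.1° = 13.28 m/s.
Flight time T = 2 v_y0 / g = 1.062 s.
Horizontal distance R = vₓ T = 52.86 × 1.062 = 56.14 m.

56.1 m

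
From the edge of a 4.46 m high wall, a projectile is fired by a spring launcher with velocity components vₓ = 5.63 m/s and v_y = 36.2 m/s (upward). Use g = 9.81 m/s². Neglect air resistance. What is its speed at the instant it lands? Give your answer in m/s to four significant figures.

Vertical motion (up positive, ground at y = 0): 4.905 t² − (36.20) t − 4.46 = 0, so t = (36.20 + √(36.20² + 2·9.81·4.46)) / 9.81 = (36.20 + 37.39) / 9.81 = 7.501 s.
Vertical velocity at impact: v_y = v_y0 − g t = 36.20 − 9.81 × 7.501 = −37.39 m/s.
Speed: |v| = √(vₓ² + v_y²) = √(5.630² + 37.39²) = 37.81 m/s.

37.81 m/s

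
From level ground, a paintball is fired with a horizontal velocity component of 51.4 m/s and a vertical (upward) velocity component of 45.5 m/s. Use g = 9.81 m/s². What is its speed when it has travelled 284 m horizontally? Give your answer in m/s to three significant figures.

52.1 m/s

Time to reach x = 284 m: t = x/vₓ = 284/51.40 = 5.525 s.
Vertical velocity there: v_y = v_y0 − g t = 45.50 − 9.81 × 5.525 = −8.703 m/s.
Speed: √(vₓ² + v_y²) = √(51.40² + 8.703²) = 52.13 m/s.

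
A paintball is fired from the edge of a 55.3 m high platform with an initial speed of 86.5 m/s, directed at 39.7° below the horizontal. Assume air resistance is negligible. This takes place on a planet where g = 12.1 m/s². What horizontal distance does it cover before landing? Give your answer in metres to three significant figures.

vₓ = 86.50 cos 39.7° = 66.55 m/s; v_y0 = −55.25 m/s (downward).
The projectile lands when y = 55.3 + (−55.25) t − ½·12.1·t² = 0. Positive root: t = (−55.25 + √(55.25² + 2·12.1·55.3)) / 12.1 = (−55.25 + 66.27) / 12.1 = 0.9101 s.
Horizontal distance: R = vₓ t = 66.55 × 0.9101 = 60.57 m.

60.6 m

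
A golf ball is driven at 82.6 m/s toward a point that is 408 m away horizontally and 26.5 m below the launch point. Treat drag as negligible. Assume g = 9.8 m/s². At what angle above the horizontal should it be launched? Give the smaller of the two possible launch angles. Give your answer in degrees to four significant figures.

13.81°

Trajectory: y = x tanθ − g x² (1 + tan²θ)/(2v₀²). With x = 408, y = −26.5, v₀ = 82.6, g = 9.80:
119.6 tan²θ − 408 tanθ + (93.05) = 0.
tanθ = [408 ± √(408² − 4 × 119.6 × (93.05))] / (2 × 119.6) = (408 ± 349.2) / 239.1, giving tanθ = 0.2458 or 3.167.
θ = 13.81° or 72.48°; the smaller is 13.81°.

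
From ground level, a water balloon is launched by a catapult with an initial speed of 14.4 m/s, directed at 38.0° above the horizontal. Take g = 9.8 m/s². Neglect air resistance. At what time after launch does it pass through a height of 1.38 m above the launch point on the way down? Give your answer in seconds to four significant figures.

1.637 s

Horizontal component vₓ = 14.40 cos 38.0° = 11.35 m/s; vertical v_y0 = 14.40 sin 38.0° = 8.866 m/s.
Require v_y0 t − ½ g t² = 1.38, i.e. 4.900 t² − 8.866 t + 1.38 = 0.
Quadratic formula: t = (8.866 ± √51.550) / 9.80 = (8.866 ± 7.180) / 9.80 → t = 0.1720 s or 1.637 s.
The descending-branch root is 1.637 s.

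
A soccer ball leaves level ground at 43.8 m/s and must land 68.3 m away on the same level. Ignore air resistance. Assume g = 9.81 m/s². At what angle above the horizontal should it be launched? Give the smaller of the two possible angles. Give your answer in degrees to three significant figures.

Level-ground range R = v₀² sin(2θ)/g ⇒ sin(2θ) = gR/v₀² = 9.81 × 68.3 / 43.8² = 0.3493.
2θ = 20.44° or 180° − 20.44° = 159.6°, so θ = 10.22° or 79.78°.
The smaller angle is 10.22°.

10.2°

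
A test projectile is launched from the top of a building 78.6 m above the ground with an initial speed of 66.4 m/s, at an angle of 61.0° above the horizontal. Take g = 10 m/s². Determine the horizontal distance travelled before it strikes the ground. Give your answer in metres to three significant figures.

413 m

vₓ = 66.40 cos 61.0° = 32.19 m/s; v_y0 = 66.40 sin 61.0° = 58.07 m/s.
Vertical motion (up positive, ground at y = 0): 5.000 t² − (58.07) t − 78.6 = 0, so t = (58.07 + √(58.07² + 2·10.0·78.6)) / 10.0 = (58.07 + 70.32) / 10.0 = 12.84 s.
Horizontal distance: R = vₓ t = 32.19 × 12.84 = 413.3 m.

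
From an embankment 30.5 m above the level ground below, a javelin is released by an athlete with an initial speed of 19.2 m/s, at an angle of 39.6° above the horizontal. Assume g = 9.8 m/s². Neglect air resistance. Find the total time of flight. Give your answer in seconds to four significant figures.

4.039 s

Components: vₓ = 19.20 cos 39.6° = 14.79 m/s, v_y0 = 19.20 sin 39.6° = 12.24 m/s.
The projectile lands when y = 30.5 + (12.24) t − ½·9.80·t² = 0. Positive root: t = (12.24 + √(12.24² + 2·9.80·30.5)) / 9.80 = (12.24 + 27.34) / 9.80 = 4.039 s.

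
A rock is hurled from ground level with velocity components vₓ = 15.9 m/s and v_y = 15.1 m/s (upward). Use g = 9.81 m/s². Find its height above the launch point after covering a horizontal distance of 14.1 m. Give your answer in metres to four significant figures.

9.533 m

Time to reach x = 14.1 m: t = x/vₓ = 14.1/15.90 = 0.8868 s.
Height: y = v_y0 t − ½ g t² = 15.10 × 0.8868 − 4.905 × 0.8868² = 13.39 − 3.857 = 9.533 m.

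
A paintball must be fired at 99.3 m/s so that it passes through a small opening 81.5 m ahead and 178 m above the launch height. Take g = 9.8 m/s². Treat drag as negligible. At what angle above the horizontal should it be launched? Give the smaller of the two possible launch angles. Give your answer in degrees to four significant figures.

Trajectory: y = x tanθ − g x² (1 + tan²θ)/(2v₀²). With x = 81.5, y = 178, v₀ = 99.3, g = 9.80:
3.301 tan²θ − 81.5 tanθ + (181.3) = 0.
tanθ = [81.5 ± √(81.5² − 4 × 3.301 × (181.3))] / (2 × 3.301) = (81.5 ± 65.18) / 6.602, giving tanθ = 2.472 or 22.22.
θ = 67.98° or 87.42°; the smaller is 67.98°.

67.98°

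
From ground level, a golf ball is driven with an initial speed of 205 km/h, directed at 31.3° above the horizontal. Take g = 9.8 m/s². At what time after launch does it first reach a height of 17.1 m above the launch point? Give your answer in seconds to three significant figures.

Convert: 205 km/h = 205/3.6 = 56.94 m/s.
Components: vₓ = 56.94 cos 31.3° = 48.66 m/s, v_y0 = 56.94 sin 31.3° = 29.58 m/s.
Set y = v_y0 t − ½ g t² = 17.1: 4.900 t² − 29.58 t + 17.1 = 0.
Quadratic formula: t = (29.58 ± √540.04) / 9.80 = (29.58 ± 23.24) / 9.80 → t = 0.6475 s or 5.390 s.
The first (ascending) time is 0.6475 s.

0.647 s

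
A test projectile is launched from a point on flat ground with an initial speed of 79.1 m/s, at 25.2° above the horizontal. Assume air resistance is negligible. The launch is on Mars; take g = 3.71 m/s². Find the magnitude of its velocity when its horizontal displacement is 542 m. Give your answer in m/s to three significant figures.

71.8 m/s

vₓ = 79.10 cos 25.2° = 71.57 m/s; v_y0 = 79.10 sin 25.2° = 33.68 m/s.
Time to reach x = 542 m: t = x/vₓ = 542/71.57 = 7.573 s.
Vertical velocity there: v_y = v_y0 − g t = 33.68 − 3.71 × 7.573 = 5.584 m/s.
Speed: √(vₓ² + v_y²) = √(71.57² + 5.584²) = 71.79 m/s.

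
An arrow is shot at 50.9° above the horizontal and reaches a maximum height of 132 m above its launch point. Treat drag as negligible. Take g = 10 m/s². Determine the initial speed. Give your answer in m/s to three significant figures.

66.2 m/s

At the peak v_y = 0, so v_y0 = √(2gH) = √(2 × 10.0 × 132) = 51.38 m/s.
v_y0 = v₀ sin θ ⇒ v₀ = 51.38 / sin 50.9° = 66.21 m/s.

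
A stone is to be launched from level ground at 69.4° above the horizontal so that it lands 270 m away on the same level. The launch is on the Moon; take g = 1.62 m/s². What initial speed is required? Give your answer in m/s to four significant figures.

On level ground R = v₀² sin 2θ / g ⇒ v₀ = √(gR / sin 2θ).
v₀ = √(1.62 × 270 / sin 138.8°) = √(437.4 / 0.6587) = √664.05 = 25.77 m/s.

25.77 m/s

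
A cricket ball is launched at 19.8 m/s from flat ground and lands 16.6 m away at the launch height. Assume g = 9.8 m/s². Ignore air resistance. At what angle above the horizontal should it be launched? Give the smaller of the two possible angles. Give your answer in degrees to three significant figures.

12.3°

R = v₀² sin 2θ / g gives sin 2θ = gR/v₀² = 9.80·16.6/19.8² = 0.4150.
2θ = 24.52° or 180° − 24.52° = 155.5°, so θ = 12.26° or 77.74°.
The smaller angle is 12.26°.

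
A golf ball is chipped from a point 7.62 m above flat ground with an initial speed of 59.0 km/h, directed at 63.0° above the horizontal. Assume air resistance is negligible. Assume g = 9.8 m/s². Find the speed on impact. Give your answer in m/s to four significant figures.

Convert: 59.0 km/h = 59.0/3.6 = 16.39 m/s.
Horizontal component vₓ = 16.39 cos 63.0° = 7.440 m/s; vertical v_y0 = 16.39 sin 63.0° = 14.60 m/s.
The projectile lands when y = 7.62 + (14.60) t − ½·9.80·t² = 0. Positive root: t = (14.60 + √(14.60² + 2·9.80·7.62)) / 9.80 = (14.60 + 19.04) / 9.80 = 3.433 s.
Vertical velocity at impact: v_y = v_y0 − g t = 14.60 − 9.80 × 3.433 = −19.04 m/s.
Speed: |v| = √(vₓ² + v_y²) = √(7.440² + 19.04²) = 20.44 m/s.

20.44 m/s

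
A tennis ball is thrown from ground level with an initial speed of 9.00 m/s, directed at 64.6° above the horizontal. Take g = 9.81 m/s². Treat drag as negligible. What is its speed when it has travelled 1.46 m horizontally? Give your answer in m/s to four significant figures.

Components: vₓ = 9.000 cos 64.6° = 3.860 m/s, v_y0 = 9.000 sin 64.6° = 8.130 m/s.
At x = 1.46 m, t = x/vₓ = 1.46/3.860 = 0.3782 s.
Vertical velocity there: v_y = v_y0 − g t = 8.130 − 9.81 × 0.3782 = 4.420 m/s.
Speed: √(vₓ² + v_y²) = √(3.860² + 4.420²) = 5.868 m/s.

5.868 m/s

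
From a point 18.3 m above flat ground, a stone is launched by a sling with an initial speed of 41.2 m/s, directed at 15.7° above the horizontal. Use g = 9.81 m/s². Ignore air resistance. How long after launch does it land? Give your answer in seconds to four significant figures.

3.378 s

Components: vₓ = 41.20 cos 15.7° = 39.66 m/s, v_y0 = 41.20 sin 15.7° = 11.15 m/s.
Vertical motion (up positive, ground at y = 0): 4.905 t² − (11.15) t − 18.3 = 0, so t = (11.15 + √(11.15² + 2·9.81·18.3)) / 9.81 = (11.15 + 21.99) / 9.81 = 3.378 s.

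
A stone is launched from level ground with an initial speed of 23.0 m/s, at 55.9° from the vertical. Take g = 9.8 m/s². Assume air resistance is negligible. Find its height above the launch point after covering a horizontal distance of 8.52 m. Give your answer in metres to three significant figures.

4.79 m

vₓ = 23.00 sin 55.9° = 19.05 m/s; v_y0 = 23.00 cos 55.9° = 12.89 m/s.
x = vₓ t ⇒ t = 8.52/19.05 = 0.4474 s.
Height: y = v_y0 t − ½ g t² = 12.89 × 0.4474 − 4.900 × 0.4474² = 5.768 − 0.9806 = 4.788 m.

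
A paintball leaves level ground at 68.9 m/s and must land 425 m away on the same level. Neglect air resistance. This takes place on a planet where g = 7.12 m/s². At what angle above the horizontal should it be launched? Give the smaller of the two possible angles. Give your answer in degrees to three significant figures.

Level-ground range R = v₀² sin(2θ)/g ⇒ sin(2θ) = gR/v₀² = 7.12 × 425 / 68.9² = 0.6374.
2θ = 39.60° or 180° − 39.60° = 140.4°, so θ = 19.80° or 70.20°.
The smaller angle is 19.80°.

19.8°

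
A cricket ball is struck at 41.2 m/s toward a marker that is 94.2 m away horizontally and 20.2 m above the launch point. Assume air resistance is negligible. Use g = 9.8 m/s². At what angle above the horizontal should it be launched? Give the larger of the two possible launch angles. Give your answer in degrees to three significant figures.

Trajectory: y = x tanθ − g x² (1 + tan²θ)/(2v₀²). With x = 94.2, y = 20.2, v₀ = 41.2, g = 9.80:
25.62 tan²θ − 94.2 tanθ + (45.82) = 0.
tanθ = [94.2 ± √(94.2² − 4 × 25.62 × (45.82))] / (2 × 25.62) = (94.2 ± 64.65) / 51.23, giving tanθ = 0.5768 or 3.101.
θ = 29.98° or 72.12°; the larger is 72.12°.

72.1°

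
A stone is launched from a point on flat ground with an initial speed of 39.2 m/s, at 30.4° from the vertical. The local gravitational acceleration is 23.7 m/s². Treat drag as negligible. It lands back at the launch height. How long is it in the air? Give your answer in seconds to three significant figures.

2.85 s

Resolve: vₓ = 39.20 sin 30.4° = 19.84 m/s and v_y0 = 39.20 cos 30.4° = 33.81 m/s.
Time of flight on level ground: T = 2 v_y0 / g = 2 × 33.81 / 23.7 = 2.853 s.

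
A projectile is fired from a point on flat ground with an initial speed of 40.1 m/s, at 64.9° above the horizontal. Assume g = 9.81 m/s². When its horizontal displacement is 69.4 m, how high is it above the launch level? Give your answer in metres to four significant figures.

66.51 m

Components: vₓ = 40.10 cos 64.9° = 17.01 m/s, v_y0 = 40.10 sin 64.9° = 36.31 m/s.
x = vₓ t ⇒ t = 69.4/17.01 = 4.080 s.
Height: y = v_y0 t − ½ g t² = 36.31 × 4.080 − 4.905 × 4.080² = 148.2 − 81.64 = 66.51 m.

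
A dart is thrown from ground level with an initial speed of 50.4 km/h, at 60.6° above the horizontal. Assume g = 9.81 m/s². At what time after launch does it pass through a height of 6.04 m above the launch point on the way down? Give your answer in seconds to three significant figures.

Convert: 50.4 km/h = 50.4/3.6 = 14.00 m/s.
Resolve: vₓ = 14.00 cos 60.6° = 6.873 m/s and v_y0 = 14.00 sin 60.6° = 12.20 m/s.
Set y = v_y0 t − ½ g t² = 6.04: 4.905 t² − 12.20 t + 6.04 = 0.
Quadratic formula: t = (12.20 ± √30.262) / 9.81 = (12.20 ± 5.501) / 9.81 → t = 0.6826 s or 1.804 s.
The descending-branch root is 1.804 s.

1.80 s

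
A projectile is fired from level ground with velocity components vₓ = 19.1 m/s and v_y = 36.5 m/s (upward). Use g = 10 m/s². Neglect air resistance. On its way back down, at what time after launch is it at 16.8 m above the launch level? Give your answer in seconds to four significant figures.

6.806 s

Height y(t) = 36.50 t − 5.000 t² = 16.8 gives 5.000 t² − 36.50 t + 16.8 = 0.
t = [36.50 ± √(36.50² − 2·10.0·16.8)] / 10.0 = (36.50 ± 31.56) / 10.0, so t = 0.4937 s or t = 6.806 s.
The descending-branch root is 6.806 s.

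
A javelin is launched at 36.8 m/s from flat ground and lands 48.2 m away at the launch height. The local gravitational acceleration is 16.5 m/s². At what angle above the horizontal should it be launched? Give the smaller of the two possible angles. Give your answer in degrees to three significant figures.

R = v₀² sin 2θ / g gives sin 2θ = gR/v₀² = 16.5·48.2/36.8² = 0.5873.
2θ = 35.96° or 180° − 35.96° = 144.0°, so θ = 17.98° or 72.02°.
The smaller angle is 17.98°.

18.0°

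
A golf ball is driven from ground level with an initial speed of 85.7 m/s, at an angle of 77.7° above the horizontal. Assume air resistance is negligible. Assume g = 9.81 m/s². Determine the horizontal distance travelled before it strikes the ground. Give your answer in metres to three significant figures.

312 m

Horizontal component vₓ = 85.70 cos 77.7° = 18.26 m/s; vertical v_y0 = 85.70 sin 77.7° = 83.73 m/s.
Time aloft: T = 2 v_y0 / g = 2 × 83.73 / 9.81 = 17.07 s.
Range: R = vₓ T = 18.26 × 17.07 = 311.7 m.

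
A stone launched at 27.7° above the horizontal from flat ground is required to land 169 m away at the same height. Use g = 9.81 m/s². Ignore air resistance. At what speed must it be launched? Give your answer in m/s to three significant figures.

Level-ground range: R = v₀² sin(2θ)/g, so v₀ = √(gR / sin 2θ).
v₀ = √(9.81 × 169 / sin 55.40°) = √(1658 / 0.8231) = √2014.1 = 44.88 m/s.

44.9 m/s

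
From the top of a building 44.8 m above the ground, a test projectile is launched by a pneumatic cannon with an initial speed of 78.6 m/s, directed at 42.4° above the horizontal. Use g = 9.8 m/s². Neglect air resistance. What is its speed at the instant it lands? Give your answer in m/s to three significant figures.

84.0 m/s

Resolve: vₓ = 78.60 cos 42.4° = 58.04 m/s and v_y0 = 78.60 sin 42.4° = 53.00 m/s.
Vertical motion (up positive, ground at y = 0): 4.900 t² − (53.00) t − 44.8 = 0, so t = (53.00 + √(53.00² + 2·9.80·44.8)) / 9.80 = (53.00 + 60.72) / 9.80 = 11.60 s.
Vertical velocity at impact: v_y = v_y0 − g t = 53.00 − 9.80 × 11.60 = −60.72 m/s.
Speed: |v| = √(vₓ² + v_y²) = √(58.04² + 60.72²) = 84.00 m/s.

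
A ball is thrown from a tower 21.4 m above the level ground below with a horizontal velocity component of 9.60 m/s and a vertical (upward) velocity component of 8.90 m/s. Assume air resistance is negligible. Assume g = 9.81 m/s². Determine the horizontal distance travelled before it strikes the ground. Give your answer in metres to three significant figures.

Vertical motion (up positive, ground at y = 0): 4.905 t² − (8.900) t − 21.4 = 0, so t = (8.900 + √(8.900² + 2·9.81·21.4)) / 9.81 = (8.900 + 22.34) / 9.81 = 3.185 s.
Horizontal distance: R = vₓ t = 9.600 × 3.185 = 30.57 m.

30.6 m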